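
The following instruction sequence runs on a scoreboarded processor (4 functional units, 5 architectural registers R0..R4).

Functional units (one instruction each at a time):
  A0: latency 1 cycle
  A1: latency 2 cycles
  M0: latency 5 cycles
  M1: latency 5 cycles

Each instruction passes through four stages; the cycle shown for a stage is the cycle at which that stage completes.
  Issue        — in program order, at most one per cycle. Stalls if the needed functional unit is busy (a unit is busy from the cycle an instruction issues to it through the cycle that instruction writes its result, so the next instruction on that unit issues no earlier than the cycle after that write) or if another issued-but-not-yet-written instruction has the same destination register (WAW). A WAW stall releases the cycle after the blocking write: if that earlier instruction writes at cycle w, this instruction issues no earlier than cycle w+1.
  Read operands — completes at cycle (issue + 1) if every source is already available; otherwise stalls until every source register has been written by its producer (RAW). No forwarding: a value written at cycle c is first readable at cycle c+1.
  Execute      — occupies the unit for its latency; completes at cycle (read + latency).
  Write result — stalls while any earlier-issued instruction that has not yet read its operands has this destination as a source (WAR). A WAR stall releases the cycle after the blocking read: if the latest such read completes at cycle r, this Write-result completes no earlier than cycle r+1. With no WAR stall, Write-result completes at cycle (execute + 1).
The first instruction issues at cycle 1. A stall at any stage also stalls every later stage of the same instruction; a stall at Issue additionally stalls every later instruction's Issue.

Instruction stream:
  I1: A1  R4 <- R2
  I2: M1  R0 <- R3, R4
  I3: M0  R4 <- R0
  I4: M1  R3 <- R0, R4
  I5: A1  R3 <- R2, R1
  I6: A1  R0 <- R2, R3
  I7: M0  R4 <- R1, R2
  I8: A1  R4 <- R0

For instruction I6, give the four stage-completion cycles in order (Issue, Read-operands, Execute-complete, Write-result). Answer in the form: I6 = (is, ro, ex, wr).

I6 = (32, 33, 35, 36)

I1  is:1  ro:2  ex:4  wr:5
I2  is:2  ro:6  ex:11  wr:12  — RAW R4: wait I1 write@5
I3  is:6  ro:13  ex:18  wr:19  — WAW R4: wait I1 write@5, RAW R0: wait I2 write@12
I4  is:13  ro:20  ex:25  wr:26  — struct: M1 busy until I2 writes@12, RAW R4: wait I3 write@19
I5  is:27  ro:28  ex:30  wr:31  — WAW R3: wait I4 write@26
I6  is:32  ro:33  ex:35  wr:36  — struct: A1 busy until I5 writes@31
I7  is:33  ro:34  ex:39  wr:40
I8  is:41  ro:42  ex:44  wr:45  — WAW R4: wait I7 write@40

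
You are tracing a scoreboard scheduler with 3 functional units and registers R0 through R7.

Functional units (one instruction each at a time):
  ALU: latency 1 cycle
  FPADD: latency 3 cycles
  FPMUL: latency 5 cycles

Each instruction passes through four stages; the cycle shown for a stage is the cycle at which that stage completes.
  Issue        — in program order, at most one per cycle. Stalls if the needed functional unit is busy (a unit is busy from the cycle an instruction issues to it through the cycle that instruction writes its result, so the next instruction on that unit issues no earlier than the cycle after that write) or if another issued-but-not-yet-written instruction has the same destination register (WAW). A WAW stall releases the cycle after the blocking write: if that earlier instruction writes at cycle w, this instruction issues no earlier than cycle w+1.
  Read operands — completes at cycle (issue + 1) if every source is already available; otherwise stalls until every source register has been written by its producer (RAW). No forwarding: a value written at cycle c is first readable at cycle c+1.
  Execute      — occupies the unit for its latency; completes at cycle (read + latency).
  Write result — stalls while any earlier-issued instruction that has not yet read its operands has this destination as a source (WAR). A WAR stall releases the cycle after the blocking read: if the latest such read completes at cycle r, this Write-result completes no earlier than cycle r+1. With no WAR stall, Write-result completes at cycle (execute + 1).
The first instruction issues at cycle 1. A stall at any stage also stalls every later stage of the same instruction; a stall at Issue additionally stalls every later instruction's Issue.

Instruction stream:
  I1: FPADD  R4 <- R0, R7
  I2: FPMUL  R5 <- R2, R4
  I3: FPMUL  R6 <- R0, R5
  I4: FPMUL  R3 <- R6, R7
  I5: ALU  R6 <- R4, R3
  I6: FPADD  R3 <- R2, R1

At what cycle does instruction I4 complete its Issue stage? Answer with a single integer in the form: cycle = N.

cycle = 22

c1: issue I1 (FPADD)
c2: I1 read-ops · issue I2 (FPMUL)
c5: I1 finished on FPADD
c6: I1→R4
c7: I2 read-ops
c12: I2 finished on FPMUL
c13: I2→R5
c14: issue I3 (FPMUL)
c15: I3 read-ops
c20: I3 finished on FPMUL
c21: I3→R6
c22: issue I4 (FPMUL)
c23: I4 read-ops · issue I5 (ALU)
c28: I4 finished on FPMUL
c29: I4→R3
c30: I5 read-ops · issue I6 (FPADD)
c31: I5 finished on ALU · I6 read-ops
c32: I5→R6
c34: I6 finished on FPADD
c35: I6→R3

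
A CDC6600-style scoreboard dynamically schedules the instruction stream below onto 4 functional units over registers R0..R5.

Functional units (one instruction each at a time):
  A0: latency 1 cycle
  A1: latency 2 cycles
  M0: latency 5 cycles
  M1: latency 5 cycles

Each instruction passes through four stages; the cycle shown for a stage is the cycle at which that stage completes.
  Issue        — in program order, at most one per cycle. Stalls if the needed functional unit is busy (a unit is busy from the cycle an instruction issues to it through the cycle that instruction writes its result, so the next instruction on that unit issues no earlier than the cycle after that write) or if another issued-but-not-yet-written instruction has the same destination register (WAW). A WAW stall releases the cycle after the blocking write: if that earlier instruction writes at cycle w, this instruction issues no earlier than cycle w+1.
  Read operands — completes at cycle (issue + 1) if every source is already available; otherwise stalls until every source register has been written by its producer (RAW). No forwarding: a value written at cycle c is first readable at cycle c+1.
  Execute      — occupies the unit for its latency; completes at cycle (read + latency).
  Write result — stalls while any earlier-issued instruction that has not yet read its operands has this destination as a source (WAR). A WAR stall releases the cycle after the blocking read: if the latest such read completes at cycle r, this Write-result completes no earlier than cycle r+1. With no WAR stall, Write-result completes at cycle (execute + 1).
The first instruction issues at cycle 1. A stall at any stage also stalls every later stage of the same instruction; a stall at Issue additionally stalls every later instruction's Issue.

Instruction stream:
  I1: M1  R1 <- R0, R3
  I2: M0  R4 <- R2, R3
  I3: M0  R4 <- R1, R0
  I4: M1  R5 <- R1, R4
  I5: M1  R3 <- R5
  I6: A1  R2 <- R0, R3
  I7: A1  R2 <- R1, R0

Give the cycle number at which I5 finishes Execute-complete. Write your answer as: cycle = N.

cycle = 31

1) issue 1, read 2, done 7, write 8
2) issue 2, read 3, done 8, write 9
3) issue 10, read 11, done 16, write 17  <struct: M0 busy until I2 writes@9>
4) issue 11, read 18, done 23, write 24  <RAW R4: wait I3 write@17>
5) issue 25, read 26, done 31, write 32  <struct: M1 busy until I4 writes@24>
6) issue 26, read 33, done 35, write 36  <RAW R3: wait I5 write@32>
7) issue 37, read 38, done 40, write 41  <struct: A1 busy until I6 writes@36>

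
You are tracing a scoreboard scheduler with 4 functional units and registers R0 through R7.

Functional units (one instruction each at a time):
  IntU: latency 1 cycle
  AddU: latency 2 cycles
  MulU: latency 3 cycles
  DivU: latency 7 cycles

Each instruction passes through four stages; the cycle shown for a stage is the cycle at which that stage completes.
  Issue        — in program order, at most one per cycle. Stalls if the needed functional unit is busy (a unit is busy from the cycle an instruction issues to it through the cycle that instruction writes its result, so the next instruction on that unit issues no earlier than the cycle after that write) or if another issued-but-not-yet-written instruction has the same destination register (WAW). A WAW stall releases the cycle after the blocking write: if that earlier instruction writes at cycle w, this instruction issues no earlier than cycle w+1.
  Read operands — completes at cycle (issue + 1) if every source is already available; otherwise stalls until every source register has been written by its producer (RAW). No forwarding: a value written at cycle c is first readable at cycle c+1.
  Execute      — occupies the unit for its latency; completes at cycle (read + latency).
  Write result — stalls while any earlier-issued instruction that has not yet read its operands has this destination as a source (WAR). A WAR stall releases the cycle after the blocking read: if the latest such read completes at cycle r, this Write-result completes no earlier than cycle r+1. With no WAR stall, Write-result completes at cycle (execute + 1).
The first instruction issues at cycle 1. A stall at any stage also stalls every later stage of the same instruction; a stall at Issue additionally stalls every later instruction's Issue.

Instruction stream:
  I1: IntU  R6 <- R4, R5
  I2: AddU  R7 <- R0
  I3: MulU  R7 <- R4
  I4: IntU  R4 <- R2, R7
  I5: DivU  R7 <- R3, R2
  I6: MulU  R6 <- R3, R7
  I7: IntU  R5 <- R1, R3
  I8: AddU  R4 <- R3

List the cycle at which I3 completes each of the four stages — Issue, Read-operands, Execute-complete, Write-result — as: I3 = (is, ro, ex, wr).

I3 = (7, 8, 11, 12)

I1: IS=1 RO=2 EX=3 WR=4
I2: IS=2 RO=3 EX=5 WR=6
I3: IS=7 RO=8 EX=11 WR=12  [WAW R7: wait I2 write@6]
I4: IS=8 RO=13 EX=14 WR=15  [RAW R7: wait I3 write@12]
I5: IS=13 RO=14 EX=21 WR=22  [WAW R7: wait I3 write@12]
I6: IS=14 RO=23 EX=26 WR=27  [RAW R7: wait I5 write@22]
I7: IS=16 RO=17 EX=18 WR=19  [struct: IntU busy until I4 writes@15]
I8: IS=17 RO=18 EX=20 WR=21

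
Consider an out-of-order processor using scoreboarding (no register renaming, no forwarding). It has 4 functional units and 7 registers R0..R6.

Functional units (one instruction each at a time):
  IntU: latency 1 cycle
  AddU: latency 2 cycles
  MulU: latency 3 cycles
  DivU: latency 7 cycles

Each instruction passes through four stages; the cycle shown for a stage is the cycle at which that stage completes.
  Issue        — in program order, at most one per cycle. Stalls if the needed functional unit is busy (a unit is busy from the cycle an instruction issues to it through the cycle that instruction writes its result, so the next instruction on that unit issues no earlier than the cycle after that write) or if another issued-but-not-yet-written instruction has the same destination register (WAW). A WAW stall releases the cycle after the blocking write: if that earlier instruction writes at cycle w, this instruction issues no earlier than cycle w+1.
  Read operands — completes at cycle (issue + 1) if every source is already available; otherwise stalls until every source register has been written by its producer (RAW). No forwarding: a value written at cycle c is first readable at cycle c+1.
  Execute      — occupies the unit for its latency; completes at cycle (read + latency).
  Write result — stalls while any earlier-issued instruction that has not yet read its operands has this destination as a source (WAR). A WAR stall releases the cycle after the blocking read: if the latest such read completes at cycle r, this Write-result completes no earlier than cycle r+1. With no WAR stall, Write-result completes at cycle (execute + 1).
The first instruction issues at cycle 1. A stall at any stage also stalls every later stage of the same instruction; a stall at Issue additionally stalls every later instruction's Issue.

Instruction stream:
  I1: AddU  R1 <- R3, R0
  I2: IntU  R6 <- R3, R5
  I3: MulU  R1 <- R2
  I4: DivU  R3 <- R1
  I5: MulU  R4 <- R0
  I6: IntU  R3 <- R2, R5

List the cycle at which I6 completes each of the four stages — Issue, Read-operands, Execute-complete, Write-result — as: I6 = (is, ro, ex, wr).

I6 = (21, 22, 23, 24)

I1  is:1  ro:2  ex:4  wr:5
I2  is:2  ro:3  ex:4  wr:5
I3  is:6  ro:7  ex:10  wr:11  — WAW R1: wait I1 write@5
I4  is:7  ro:12  ex:19  wr:20  — RAW R1: wait I3 write@11
I5  is:12  ro:13  ex:16  wr:17  — struct: MulU busy until I3 writes@11
I6  is:21  ro:22  ex:23  wr:24  — WAW R3: wait I4 write@20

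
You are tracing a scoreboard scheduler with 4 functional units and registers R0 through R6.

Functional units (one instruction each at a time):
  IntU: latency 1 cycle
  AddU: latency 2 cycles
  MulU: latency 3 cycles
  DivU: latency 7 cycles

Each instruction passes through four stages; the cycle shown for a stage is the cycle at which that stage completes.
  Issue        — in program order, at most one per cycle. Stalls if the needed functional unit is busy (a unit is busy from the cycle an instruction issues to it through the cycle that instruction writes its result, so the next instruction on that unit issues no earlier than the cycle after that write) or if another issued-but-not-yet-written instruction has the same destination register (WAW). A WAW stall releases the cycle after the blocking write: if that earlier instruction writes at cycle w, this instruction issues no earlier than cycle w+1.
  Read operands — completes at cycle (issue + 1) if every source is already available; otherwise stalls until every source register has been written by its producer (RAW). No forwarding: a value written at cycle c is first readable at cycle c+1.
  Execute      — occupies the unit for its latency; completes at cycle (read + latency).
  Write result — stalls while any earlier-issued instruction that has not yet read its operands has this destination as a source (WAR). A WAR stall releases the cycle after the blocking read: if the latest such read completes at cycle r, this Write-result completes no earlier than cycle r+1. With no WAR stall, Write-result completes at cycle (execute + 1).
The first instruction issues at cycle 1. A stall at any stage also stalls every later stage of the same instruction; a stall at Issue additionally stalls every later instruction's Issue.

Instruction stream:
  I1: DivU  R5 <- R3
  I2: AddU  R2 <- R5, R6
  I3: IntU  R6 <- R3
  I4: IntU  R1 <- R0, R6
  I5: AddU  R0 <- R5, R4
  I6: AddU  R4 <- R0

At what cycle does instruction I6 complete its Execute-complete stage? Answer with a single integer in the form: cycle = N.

cycle 1: issue I1 (DivU)
cycle 2: I1 read-ops, issue I2 (AddU)
cycle 3: issue I3 (IntU)
cycle 4: I3 read-ops
cycle 5: I3 finished on IntU
cycle 9: I1 finished on DivU
cycle 10: I1→R5
cycle 11: I2 read-ops
cycle 12: I3→R6
cycle 13: I2 finished on AddU, issue I4 (IntU)
cycle 14: I2→R2, I4 read-ops
cycle 15: I4 finished on IntU, issue I5 (AddU)
cycle 16: I4→R1, I5 read-ops
cycle 18: I5 finished on AddU
cycle 19: I5→R0
cycle 20: issue I6 (AddU)
cycle 21: I6 read-ops
cycle 23: I6 finished on AddU
cycle 24: I6→R4

cycle = 23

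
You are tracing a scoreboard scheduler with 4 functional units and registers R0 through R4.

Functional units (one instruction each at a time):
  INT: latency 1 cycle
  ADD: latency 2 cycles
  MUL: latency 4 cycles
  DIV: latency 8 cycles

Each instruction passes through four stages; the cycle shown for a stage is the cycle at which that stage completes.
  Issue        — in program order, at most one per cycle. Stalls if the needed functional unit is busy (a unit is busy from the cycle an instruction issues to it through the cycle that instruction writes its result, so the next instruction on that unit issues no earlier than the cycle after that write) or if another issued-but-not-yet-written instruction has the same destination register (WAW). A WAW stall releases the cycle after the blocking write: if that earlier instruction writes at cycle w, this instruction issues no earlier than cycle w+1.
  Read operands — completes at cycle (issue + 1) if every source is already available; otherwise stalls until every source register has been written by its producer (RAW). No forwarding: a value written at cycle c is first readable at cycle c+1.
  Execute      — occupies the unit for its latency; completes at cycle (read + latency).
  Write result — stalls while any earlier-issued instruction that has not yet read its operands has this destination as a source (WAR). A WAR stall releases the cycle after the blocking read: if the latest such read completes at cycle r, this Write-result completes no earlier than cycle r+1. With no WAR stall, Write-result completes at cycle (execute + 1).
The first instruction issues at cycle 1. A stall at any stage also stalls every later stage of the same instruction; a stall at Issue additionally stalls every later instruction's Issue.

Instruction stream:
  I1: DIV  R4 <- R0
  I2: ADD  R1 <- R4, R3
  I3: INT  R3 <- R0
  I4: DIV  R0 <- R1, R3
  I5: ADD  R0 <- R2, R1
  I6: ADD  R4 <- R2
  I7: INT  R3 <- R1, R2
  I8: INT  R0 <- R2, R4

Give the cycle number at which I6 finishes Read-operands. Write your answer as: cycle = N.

cycle 1: I1 issues→DIV
cycle 2: I1 reads | I2 issues→ADD
cycle 3: I3 issues→INT
cycle 4: I3 reads
cycle 5: I3 exec-done
cycle 10: I1 exec-done
cycle 11: I1 writes R4
cycle 12: I2 reads | I4 issues→DIV
cycle 13: I3 writes R3
cycle 14: I2 exec-done
cycle 15: I2 writes R1
cycle 16: I4 reads
cycle 24: I4 exec-done
cycle 25: I4 writes R0
cycle 26: I5 issues→ADD
cycle 27: I5 reads
cycle 29: I5 exec-done
cycle 30: I5 writes R0
cycle 31: I6 issues→ADD
cycle 32: I6 reads | I7 issues→INT
cycle 33: I7 reads
cycle 34: I6 exec-done | I7 exec-done
cycle 35: I6 writes R4 | I7 writes R3
cycle 36: I8 issues→INT
cycle 37: I8 reads
cycle 38: I8 exec-done
cycle 39: I8 writes R0

cycle = 32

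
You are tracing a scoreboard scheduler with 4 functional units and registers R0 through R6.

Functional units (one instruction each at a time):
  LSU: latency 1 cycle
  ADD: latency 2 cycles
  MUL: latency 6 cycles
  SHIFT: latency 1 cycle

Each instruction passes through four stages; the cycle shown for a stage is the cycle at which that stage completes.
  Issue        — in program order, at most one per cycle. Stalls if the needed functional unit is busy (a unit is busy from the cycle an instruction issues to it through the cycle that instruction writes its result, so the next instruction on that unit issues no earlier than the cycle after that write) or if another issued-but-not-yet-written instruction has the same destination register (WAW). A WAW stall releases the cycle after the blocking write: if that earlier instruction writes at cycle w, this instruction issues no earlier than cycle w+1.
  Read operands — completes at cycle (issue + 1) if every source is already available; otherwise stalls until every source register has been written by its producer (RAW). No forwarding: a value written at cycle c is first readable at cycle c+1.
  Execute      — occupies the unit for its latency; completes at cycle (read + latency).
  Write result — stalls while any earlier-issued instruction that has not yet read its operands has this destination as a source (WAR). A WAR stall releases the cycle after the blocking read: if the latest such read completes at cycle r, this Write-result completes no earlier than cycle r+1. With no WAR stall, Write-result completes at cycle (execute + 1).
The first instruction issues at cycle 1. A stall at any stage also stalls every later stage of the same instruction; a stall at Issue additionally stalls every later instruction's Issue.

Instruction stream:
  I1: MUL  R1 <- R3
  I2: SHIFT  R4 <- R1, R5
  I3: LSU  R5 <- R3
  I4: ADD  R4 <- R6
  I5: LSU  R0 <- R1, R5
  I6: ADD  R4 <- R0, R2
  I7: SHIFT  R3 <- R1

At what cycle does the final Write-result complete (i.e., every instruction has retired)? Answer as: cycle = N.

cycle = 22

cycle 1: issue I1 (MUL)
cycle 2: I1 read-ops · issue I2 (SHIFT)
cycle 3: issue I3 (LSU)
cycle 4: I3 read-ops
cycle 5: I3 finished on LSU
cycle 8: I1 finished on MUL
cycle 9: I1→R1
cycle 10: I2 read-ops
cycle 11: I2 finished on SHIFT · I3→R5
cycle 12: I2→R4
cycle 13: issue I4 (ADD)
cycle 14: I4 read-ops · issue I5 (LSU)
cycle 15: I5 read-ops
cycle 16: I4 finished on ADD · I5 finished on LSU
cycle 17: I4→R4 · I5→R0
cycle 18: issue I6 (ADD)
cycle 19: I6 read-ops · issue I7 (SHIFT)
cycle 20: I7 read-ops
cycle 21: I6 finished on ADD · I7 finished on SHIFT
cycle 22: I6→R4 · I7→R3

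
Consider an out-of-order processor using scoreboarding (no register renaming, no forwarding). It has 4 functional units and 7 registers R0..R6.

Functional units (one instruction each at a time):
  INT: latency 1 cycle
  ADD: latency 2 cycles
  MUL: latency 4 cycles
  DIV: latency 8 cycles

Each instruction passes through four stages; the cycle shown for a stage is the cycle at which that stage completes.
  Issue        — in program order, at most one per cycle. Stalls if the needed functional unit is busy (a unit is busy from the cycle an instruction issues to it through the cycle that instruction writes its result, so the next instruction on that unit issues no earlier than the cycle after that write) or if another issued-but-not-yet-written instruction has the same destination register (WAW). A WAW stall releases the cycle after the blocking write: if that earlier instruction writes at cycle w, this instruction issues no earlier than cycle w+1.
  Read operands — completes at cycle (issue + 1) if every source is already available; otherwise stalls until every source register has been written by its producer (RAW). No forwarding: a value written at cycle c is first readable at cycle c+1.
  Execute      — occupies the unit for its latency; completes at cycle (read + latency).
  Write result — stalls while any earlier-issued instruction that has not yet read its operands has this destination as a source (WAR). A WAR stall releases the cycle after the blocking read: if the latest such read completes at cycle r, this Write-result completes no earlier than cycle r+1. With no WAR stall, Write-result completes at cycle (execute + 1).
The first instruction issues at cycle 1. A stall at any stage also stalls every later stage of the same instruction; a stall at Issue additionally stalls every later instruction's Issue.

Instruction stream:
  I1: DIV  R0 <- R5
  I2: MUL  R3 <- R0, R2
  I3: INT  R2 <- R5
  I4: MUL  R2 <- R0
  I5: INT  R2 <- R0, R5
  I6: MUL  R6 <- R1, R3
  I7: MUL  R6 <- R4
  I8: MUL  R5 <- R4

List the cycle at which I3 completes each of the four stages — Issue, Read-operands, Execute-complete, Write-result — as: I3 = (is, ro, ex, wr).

I3 = (3, 4, 5, 13)

cycle 1: I1 issues→DIV
cycle 2: I1 reads · I2 issues→MUL
cycle 3: I3 issues→INT
cycle 4: I3 reads
cycle 5: I3 exec-done
cycle 10: I1 exec-done
cycle 11: I1 writes R0
cycle 12: I2 reads
cycle 13: I3 writes R2
cycle 16: I2 exec-done
cycle 17: I2 writes R3
cycle 18: I4 issues→MUL
cycle 19: I4 reads
cycle 23: I4 exec-done
cycle 24: I4 writes R2
cycle 25: I5 issues→INT
cycle 26: I5 reads · I6 issues→MUL
cycle 27: I5 exec-done · I6 reads
cycle 28: I5 writes R2
cycle 31: I6 exec-done
cycle 32: I6 writes R6
cycle 33: I7 issues→MUL
cycle 34: I7 reads
cycle 38: I7 exec-done
cycle 39: I7 writes R6
cycle 40: I8 issues→MUL
cycle 41: I8 reads
cycle 45: I8 exec-done
cycle 46: I8 writes R5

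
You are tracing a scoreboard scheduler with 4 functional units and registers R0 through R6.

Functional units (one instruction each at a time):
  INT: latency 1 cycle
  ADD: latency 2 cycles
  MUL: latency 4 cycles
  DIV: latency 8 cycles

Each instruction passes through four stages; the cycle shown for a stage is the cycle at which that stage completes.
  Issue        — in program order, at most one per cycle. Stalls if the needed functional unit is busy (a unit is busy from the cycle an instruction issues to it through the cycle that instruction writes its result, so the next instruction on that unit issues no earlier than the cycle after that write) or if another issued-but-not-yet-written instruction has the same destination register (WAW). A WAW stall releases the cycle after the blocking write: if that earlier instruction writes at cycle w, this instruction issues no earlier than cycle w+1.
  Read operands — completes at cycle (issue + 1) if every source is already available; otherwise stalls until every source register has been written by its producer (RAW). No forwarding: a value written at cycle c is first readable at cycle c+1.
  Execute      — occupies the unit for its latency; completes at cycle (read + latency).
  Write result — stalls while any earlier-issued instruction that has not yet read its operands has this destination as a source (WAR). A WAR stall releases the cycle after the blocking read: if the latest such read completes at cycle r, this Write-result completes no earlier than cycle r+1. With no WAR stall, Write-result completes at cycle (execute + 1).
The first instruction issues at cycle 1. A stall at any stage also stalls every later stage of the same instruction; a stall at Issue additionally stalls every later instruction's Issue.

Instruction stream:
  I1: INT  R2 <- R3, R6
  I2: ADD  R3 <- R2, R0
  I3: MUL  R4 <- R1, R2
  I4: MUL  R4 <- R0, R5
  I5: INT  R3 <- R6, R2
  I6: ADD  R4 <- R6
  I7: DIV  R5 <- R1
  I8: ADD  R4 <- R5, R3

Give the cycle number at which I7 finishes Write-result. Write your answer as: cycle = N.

  I1 | 1 | 2 | 3 | 4
  I2 | 2 | 5 | 7 | 8   RAW R2: wait I1 write@4
  I3 | 3 | 5 | 9 | 10   RAW R2: wait I1 write@4
  I4 | 11 | 12 | 16 | 17   struct: MUL busy until I3 writes@10
  I5 | 12 | 13 | 14 | 15
  I6 | 18 | 19 | 21 | 22   WAW R4: wait I4 write@17
  I7 | 19 | 20 | 28 | 29
  I8 | 23 | 30 | 32 | 33   struct: ADD busy until I6 writes@22 · RAW R5: wait I7 write@29

cycle = 29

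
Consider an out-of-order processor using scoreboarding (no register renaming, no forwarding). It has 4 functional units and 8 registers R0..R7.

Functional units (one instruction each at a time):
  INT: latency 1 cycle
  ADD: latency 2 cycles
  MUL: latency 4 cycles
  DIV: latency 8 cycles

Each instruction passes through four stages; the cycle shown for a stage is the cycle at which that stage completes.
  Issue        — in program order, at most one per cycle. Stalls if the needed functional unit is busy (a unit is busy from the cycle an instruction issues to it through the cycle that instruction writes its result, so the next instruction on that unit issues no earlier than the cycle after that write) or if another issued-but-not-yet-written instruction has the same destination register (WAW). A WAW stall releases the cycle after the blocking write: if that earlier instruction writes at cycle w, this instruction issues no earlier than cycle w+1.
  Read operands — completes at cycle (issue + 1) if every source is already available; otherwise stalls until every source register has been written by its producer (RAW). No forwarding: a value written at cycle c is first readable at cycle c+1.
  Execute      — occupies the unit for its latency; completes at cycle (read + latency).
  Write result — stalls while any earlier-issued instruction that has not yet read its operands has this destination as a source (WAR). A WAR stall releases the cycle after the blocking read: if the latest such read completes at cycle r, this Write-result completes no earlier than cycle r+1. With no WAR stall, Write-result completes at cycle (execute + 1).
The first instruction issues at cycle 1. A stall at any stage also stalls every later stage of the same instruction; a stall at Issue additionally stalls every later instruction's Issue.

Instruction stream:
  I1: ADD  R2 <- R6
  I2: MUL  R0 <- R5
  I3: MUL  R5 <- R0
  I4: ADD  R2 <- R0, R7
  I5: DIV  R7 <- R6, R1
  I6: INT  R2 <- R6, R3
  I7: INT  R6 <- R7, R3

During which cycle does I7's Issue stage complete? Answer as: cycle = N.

[I1] 1/2/4/5
[I2] 2/3/7/8
[I3] 9/10/14/15  (struct: MUL busy until I2 writes@8)
[I4] 10/11/13/14
[I5] 11/12/20/21
[I6] 15/16/17/18  (WAW R2: wait I4 write@14)
[I7] 19/22/23/24  (struct: INT busy until I6 writes@18; RAW R7: wait I5 write@21)

cycle = 19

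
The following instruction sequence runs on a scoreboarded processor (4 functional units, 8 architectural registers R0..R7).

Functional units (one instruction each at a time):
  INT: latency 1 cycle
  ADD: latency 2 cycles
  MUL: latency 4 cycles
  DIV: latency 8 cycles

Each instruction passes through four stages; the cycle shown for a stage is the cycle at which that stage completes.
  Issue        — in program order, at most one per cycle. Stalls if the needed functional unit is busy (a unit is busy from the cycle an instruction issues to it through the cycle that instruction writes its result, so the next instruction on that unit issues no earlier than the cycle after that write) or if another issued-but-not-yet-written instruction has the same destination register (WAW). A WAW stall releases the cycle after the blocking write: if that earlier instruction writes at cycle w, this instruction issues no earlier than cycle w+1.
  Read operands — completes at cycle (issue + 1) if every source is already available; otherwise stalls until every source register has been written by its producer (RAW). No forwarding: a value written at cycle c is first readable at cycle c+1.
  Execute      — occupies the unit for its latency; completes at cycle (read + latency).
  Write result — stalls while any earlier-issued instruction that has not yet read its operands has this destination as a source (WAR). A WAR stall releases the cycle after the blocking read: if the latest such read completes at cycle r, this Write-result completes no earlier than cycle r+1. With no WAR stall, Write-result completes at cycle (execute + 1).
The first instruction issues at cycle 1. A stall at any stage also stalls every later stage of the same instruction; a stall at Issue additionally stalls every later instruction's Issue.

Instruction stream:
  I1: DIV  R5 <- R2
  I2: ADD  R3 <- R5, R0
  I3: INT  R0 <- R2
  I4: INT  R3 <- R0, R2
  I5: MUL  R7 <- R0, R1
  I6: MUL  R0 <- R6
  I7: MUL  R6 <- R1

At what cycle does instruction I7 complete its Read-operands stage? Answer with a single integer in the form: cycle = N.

cycle = 32

I1: IS=1 RO=2 EX=10 WR=11
I2: IS=2 RO=12 EX=14 WR=15  [RAW R5: wait I1 write@11]
I3: IS=3 RO=4 EX=5 WR=13  [WAR R0: wait I2 read@12]
I4: IS=16 RO=17 EX=18 WR=19  [WAW R3: wait I2 write@15]
I5: IS=17 RO=18 EX=22 WR=23
I6: IS=24 RO=25 EX=29 WR=30  [struct: MUL busy until I5 writes@23]
I7: IS=31 RO=32 EX=36 WR=37  [struct: MUL busy until I6 writes@30]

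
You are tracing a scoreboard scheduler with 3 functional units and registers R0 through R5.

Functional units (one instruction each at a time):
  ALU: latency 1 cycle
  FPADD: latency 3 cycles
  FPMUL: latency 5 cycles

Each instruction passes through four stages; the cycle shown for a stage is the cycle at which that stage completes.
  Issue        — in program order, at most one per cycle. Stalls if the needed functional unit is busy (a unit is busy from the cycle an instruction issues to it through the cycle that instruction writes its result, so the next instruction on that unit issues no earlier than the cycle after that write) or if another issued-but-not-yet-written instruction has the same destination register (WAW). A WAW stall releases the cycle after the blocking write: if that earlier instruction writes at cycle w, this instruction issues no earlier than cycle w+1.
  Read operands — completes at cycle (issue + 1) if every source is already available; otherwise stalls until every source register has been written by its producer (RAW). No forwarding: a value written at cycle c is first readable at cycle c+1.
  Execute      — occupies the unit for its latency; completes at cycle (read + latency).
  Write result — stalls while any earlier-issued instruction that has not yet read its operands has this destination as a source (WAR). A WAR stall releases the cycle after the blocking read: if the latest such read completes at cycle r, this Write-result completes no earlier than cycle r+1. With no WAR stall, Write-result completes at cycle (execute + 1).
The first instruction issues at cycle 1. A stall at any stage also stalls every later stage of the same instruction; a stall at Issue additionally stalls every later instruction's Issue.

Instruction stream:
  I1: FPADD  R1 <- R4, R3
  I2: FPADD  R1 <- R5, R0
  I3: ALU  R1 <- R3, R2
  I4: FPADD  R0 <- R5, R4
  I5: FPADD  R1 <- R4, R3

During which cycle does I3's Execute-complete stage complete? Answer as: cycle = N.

cycle = 15

1) issue 1, read 2, done 5, write 6
2) issue 7, read 8, done 11, write 12  <struct: FPADD busy until I1 writes@6>
3) issue 13, read 14, done 15, write 16  <WAW R1: wait I2 write@12>
4) issue 14, read 15, done 18, write 19
5) issue 20, read 21, done 24, write 25  <struct: FPADD busy until I4 writes@19>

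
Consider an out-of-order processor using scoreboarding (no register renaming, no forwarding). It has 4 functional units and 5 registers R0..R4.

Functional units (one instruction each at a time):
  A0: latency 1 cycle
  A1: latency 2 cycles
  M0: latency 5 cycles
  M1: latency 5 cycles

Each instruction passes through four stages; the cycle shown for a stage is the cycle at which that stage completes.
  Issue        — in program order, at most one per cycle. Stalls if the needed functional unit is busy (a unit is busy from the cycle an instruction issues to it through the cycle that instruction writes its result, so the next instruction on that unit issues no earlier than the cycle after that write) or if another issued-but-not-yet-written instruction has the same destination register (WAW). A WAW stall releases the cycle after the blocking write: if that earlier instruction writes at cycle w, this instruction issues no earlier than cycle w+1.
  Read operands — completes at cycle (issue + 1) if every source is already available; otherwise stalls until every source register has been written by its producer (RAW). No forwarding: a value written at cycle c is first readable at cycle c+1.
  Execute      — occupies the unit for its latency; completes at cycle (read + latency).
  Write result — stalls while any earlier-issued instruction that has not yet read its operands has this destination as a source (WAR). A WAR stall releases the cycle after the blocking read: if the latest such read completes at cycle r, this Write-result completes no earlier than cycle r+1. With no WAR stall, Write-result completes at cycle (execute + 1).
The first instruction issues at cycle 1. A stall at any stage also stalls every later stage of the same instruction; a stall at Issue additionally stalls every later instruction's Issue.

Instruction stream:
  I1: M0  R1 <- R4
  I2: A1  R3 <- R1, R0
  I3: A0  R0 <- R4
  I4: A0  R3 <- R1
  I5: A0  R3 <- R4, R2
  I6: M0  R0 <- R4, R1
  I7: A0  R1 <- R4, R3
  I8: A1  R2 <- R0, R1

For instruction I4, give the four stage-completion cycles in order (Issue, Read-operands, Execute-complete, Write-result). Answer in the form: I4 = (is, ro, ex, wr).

I4 = (13, 14, 15, 16)

  I1 | 1 | 2 | 7 | 8
  I2 | 2 | 9 | 11 | 12   RAW R1: wait I1 write@8
  I3 | 3 | 4 | 5 | 10   WAR R0: wait I2 read@9
  I4 | 13 | 14 | 15 | 16   WAW R3: wait I2 write@12
  I5 | 17 | 18 | 19 | 20   struct: A0 busy until I4 writes@16
  I6 | 18 | 19 | 24 | 25
  I7 | 21 | 22 | 23 | 24   struct: A0 busy until I5 writes@20
  I8 | 22 | 26 | 28 | 29   RAW R0: wait I6 write@25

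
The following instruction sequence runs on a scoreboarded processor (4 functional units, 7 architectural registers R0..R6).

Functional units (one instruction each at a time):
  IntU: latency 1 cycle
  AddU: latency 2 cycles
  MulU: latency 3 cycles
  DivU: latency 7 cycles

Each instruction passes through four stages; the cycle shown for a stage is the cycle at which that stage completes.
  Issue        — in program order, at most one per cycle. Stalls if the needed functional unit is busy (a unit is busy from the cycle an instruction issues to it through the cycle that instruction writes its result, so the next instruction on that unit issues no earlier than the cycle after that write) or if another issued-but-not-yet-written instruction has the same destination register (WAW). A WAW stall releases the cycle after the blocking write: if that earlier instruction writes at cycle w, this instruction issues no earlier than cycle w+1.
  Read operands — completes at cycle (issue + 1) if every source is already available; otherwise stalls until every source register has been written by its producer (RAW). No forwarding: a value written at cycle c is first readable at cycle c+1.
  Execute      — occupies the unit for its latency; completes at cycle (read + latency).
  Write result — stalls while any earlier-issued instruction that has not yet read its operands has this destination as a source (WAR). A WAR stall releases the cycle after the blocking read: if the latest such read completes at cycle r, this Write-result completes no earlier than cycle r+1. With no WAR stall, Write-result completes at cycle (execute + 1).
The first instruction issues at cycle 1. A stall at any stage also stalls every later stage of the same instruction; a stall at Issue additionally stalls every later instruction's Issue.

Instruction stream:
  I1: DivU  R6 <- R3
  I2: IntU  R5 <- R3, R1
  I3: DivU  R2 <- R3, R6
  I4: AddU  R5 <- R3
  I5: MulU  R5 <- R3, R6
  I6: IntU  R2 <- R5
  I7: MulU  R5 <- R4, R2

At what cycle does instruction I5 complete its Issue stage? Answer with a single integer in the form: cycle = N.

cycle = 17

I1 -> (1, 2, 9, 10)
I2 -> (2, 3, 4, 5)
I3 -> (11, 12, 19, 20)  // struct: DivU busy until I1 writes@10
I4 -> (12, 13, 15, 16)
I5 -> (17, 18, 21, 22)  // WAW R5: wait I4 write@16
I6 -> (21, 23, 24, 25)  // WAW R2: wait I3 write@20, RAW R5: wait I5 write@22
I7 -> (23, 26, 29, 30)  // struct: MulU busy until I5 writes@22, RAW R2: wait I6 write@25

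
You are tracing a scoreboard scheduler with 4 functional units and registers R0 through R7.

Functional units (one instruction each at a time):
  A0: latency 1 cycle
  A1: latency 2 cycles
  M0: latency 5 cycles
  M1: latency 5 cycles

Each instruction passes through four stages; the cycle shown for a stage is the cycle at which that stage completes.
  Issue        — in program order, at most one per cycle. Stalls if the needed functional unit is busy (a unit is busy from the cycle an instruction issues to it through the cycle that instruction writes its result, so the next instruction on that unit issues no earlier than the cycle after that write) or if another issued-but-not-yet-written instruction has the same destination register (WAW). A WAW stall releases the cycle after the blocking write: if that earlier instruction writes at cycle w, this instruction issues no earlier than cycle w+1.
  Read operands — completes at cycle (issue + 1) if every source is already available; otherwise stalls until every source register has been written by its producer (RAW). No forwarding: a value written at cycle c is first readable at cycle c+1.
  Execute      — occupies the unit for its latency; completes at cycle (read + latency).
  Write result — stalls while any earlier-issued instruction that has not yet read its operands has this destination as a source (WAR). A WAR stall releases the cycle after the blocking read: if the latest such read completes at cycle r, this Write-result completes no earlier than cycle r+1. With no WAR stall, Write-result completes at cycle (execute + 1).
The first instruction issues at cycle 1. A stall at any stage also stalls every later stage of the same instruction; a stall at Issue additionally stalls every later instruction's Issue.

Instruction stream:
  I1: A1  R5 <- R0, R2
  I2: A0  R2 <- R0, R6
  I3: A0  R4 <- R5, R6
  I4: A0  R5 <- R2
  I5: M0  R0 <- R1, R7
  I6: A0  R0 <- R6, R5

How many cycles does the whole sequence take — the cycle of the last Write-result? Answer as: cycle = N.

[1] issue I1 (A1)
[2] I1 read-ops | issue I2 (A0)
[3] I2 read-ops
[4] I1 finished on A1 | I2 finished on A0
[5] I1→R5 | I2→R2
[6] issue I3 (A0)
[7] I3 read-ops
[8] I3 finished on A0
[9] I3→R4
[10] issue I4 (A0)
[11] I4 read-ops | issue I5 (M0)
[12] I4 finished on A0 | I5 read-ops
[13] I4→R5
[17] I5 finished on M0
[18] I5→R0
[19] issue I6 (A0)
[20] I6 read-ops
[21] I6 finished on A0
[22] I6→R0

cycle = 22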